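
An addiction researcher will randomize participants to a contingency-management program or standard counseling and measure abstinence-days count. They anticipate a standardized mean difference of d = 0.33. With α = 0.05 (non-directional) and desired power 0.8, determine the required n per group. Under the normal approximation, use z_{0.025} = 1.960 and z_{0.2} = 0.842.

For two independent groups with equal n: n = 2·((z_{α/2} + z_β) / d)².
z_{α/2} + z_β = 1.960 + 0.842 = 2.802.
n = 2 × (2.802 / 0.33)² = 2 × 8.491² = 2 × 72.10 = 144.2.
Round up to the next whole participant.

n = 145 per group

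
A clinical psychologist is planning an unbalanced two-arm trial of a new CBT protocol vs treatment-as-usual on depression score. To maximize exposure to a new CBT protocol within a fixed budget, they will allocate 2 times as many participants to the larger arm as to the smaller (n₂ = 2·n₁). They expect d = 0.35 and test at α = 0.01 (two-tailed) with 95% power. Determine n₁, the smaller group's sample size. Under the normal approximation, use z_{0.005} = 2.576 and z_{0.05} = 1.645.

With allocation ratio k = n₂/n₁ = 2, Var(x̄₁−x̄₂) = σ²(1/n₁ + 1/(k·n₁)) = σ²·(k+1)/(k·n₁).
So n₁ = (1 + 1/k)·((z_{α/2} + z_β)/d)² = 1.500 × (4.221/0.35)².
n₁ = 1.500 × 145.44 = 218.2.
Round up: n₁ = 219, giving n₂ = 2 × 219 = 438.

n₁ = 219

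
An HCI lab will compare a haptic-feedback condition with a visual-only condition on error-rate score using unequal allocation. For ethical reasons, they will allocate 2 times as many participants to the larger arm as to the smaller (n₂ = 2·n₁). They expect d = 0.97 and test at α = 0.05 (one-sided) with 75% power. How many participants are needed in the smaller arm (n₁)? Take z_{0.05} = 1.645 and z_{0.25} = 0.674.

With allocation ratio k = n₂/n₁ = 2, Var(x̄₁−x̄₂) = σ²(1/n₁ + 1/(k·n₁)) = σ²·(k+1)/(k·n₁).
So n₁ = (1 + 1/k)·((z_{α} + z_β)/d)² = 1.500 × (2.319/0.97)².
n₁ = 1.500 × 5.72 = 8.6.
Round up: n₁ = 9, giving n₂ = 2 × 9 = 18.

n₁ = 9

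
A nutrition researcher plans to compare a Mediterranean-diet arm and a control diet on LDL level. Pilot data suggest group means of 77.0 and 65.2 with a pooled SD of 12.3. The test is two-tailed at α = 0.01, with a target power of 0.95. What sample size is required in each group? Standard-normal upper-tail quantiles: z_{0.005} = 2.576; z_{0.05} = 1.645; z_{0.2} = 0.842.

n = 39 per group

Cohen's d = |M₁ − M₂| / SD_pooled = |77.0 − 65.2| / 12.3 = 11.8 / 12.3 = 0.959.
For two independent groups with equal n: n = 2·((z_{α/2} + z_β) / d)².
z_{α/2} + z_β = 2.576 + 1.645 = 4.221.
n = 2 × (4.221 / 0.959)² = 2 × 4.401² = 2 × 19.37 = 38.7.
Round up to the next whole participant.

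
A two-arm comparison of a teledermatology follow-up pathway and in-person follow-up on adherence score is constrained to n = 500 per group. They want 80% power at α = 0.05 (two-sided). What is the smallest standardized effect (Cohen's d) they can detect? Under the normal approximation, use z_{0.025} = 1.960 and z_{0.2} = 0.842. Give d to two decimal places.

d_min ≈ 0.18

For two independent groups of n = 500 each: d_min = (z_{α/2} + z_β)·√(2/n).
z-sum = 1.960 + 0.842 = 2.802.
d_min = 2.802 × √(2/500) = 2.802 × 0.0632 = 0.177.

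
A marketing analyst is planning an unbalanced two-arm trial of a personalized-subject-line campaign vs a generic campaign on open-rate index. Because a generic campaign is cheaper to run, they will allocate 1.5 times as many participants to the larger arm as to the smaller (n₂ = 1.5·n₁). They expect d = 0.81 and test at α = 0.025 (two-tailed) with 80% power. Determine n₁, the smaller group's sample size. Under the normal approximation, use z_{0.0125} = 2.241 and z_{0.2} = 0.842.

With allocation ratio k = n₂/n₁ = 1.5, Var(x̄₁−x̄₂) = σ²(1/n₁ + 1/(k·n₁)) = σ²·(k+1)/(k·n₁).
So n₁ = (1 + 1/k)·((z_{α/2} + z_β)/d)² = 1.667 × (3.083/0.81)².
n₁ = 1.667 × 14.49 = 24.1.
Round up: n₁ = 25, giving n₂ = ⌈1.5 × 25⌉ = ⌈37.5⌉ = 38.

n₁ = 25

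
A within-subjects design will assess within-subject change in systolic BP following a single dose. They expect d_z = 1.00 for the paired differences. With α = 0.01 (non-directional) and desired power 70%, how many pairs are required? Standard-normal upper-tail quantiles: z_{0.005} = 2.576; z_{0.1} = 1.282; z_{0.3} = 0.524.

For a paired (one-sample on differences) test: n = ((z_{α/2} + z_β) / d)².
z_{α/2} + z_β = 2.576 + 0.524 = 3.100.
n = (3.100 / 1.00)² = 3.100² = 9.61.
Round up.

n = 10 pairs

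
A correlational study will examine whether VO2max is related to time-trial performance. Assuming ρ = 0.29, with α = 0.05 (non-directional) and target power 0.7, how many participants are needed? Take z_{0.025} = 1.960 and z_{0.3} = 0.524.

n = 73

Fisher's z: C = ½·ln((1+r)/(1−r)) = ½·ln(1.8169) = 0.2986.
n = ((z_{α/2} + z_β)/C)² + 3.
(1.960 + 0.524) / 0.2986 = 2.484 / 0.2986 = 8.319.
n = 8.319² + 3 = 69.20 + 3 = 72.2.
Round up.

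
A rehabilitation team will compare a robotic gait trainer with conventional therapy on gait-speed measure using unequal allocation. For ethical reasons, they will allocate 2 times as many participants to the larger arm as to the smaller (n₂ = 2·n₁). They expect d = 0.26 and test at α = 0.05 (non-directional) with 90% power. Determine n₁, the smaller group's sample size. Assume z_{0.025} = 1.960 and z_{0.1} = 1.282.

n₁ = 234

With allocation ratio k = n₂/n₁ = 2, Var(x̄₁−x̄₂) = σ²(1/n₁ + 1/(k·n₁)) = σ²·(k+1)/(k·n₁).
So n₁ = (1 + 1/k)·((z_{α/2} + z_β)/d)² = 1.500 × (3.242/0.26)².
n₁ = 1.500 × 155.48 = 233.2.
Round up: n₁ = 234, giving n₂ = 2 × 234 = 468.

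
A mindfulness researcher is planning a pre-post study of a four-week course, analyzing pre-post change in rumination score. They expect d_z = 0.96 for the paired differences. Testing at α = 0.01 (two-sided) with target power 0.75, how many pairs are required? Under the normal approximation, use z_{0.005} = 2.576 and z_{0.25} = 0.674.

n = 12 pairs

For a paired (one-sample on differences) test: n = ((z_{α/2} + z_β) / d)².
z_{α/2} + z_β = 2.576 + 0.674 = 3.250.
n = (3.250 / 0.96)² = 3.385² = 11.46.
Round up.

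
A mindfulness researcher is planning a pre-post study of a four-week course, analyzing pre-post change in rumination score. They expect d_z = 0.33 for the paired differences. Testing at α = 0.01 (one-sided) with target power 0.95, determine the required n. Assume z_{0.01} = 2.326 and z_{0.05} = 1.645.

n = 145 pairs

For a paired (one-sample on differences) test: n = ((z_{α} + z_β) / d)².
z_{α} + z_β = 2.326 + 1.645 = 3.971.
n = (3.971 / 0.33)² = 12.033² = 144.80.
Round up.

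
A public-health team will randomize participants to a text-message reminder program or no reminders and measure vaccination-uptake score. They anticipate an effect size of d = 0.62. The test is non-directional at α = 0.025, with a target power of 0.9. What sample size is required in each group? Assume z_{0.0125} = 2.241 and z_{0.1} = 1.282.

n = 65 per group

For two independent groups with equal n: n = 2·((z_{α/2} + z_β) / d)².
z_{α/2} + z_β = 2.241 + 1.282 = 3.523.
n = 2 × (3.523 / 0.62)² = 2 × 5.682² = 2 × 32.29 = 64.6.
Round up to the next whole participant.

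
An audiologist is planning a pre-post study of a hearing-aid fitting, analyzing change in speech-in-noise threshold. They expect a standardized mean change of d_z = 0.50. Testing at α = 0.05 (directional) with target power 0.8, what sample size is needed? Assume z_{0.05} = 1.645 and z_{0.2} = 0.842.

n = 25 pairs

For a paired (one-sample on differences) test: n = ((z_{α} + z_β) / d)².
z_{α} + z_β = 1.645 + 0.842 = 2.487.
n = (2.487 / 0.50)² = 4.974² = 24.74.
Round up.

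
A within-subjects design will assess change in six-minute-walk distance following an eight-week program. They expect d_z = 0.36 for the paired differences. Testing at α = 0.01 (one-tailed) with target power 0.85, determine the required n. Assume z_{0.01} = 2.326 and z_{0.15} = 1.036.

n = 88 pairs

For a paired (one-sample on differences) test: n = ((z_{α} + z_β) / d)².
z_{α} + z_β = 2.326 + 1.036 = 3.362.
n = (3.362 / 0.36)² = 9.339² = 87.21.
Round up.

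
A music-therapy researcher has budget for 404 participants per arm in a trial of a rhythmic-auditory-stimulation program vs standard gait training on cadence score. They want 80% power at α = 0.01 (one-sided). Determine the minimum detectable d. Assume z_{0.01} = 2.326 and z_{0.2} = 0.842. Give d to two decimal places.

d_min ≈ 0.22

For two independent groups of n = 404 each: d_min = (z_{α} + z_β)·√(2/n).
z-sum = 2.326 + 0.842 = 3.168.
d_min = 3.168 × √(2/404) = 3.168 × 0.0704 = 0.223.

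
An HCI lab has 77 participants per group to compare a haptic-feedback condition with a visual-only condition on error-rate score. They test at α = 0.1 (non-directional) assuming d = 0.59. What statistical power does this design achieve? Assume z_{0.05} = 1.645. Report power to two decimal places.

power ≈ 0.98

For two equal groups, power = Φ(d·√(n/2) − z_{α/2}).
d·√(n/2) = 0.59 × √(77/2) = 0.59 × 6.205 = 3.661.
z_β = 3.661 − 1.645 = 2.016.
Power = Φ(2.016) = 0.978.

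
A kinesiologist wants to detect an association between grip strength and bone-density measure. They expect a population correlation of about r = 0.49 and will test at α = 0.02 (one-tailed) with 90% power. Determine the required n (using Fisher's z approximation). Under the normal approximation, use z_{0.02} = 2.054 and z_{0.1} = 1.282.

Fisher's z: C = ½·ln((1+r)/(1−r)) = ½·ln(2.9216) = 0.5361.
n = ((z_{α} + z_β)/C)² + 3.
(2.054 + 1.282) / 0.5361 = 3.336 / 0.5361 = 6.223.
n = 6.223² + 3 = 38.72 + 3 = 41.7.
Round up.

n = 42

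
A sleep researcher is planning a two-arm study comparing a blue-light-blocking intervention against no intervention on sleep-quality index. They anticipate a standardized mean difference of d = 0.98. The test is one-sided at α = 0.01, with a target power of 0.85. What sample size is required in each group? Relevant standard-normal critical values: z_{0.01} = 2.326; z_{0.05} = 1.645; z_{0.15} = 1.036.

For two independent groups with equal n: n = 2·((z_{α} + z_β) / d)².
z_{α} + z_β = 2.326 + 1.036 = 3.362.
n = 2 × (3.362 / 0.98)² = 2 × 3.431² = 2 × 11.77 = 23.5.
Round up to the next whole participant.

n = 24 per group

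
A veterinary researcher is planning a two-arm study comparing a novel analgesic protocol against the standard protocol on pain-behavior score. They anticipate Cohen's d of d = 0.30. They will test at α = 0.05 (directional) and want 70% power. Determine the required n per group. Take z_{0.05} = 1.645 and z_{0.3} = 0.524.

n = 105 per group

For two independent groups with equal n: n = 2·((z_{α} + z_β) / d)².
z_{α} + z_β = 1.645 + 0.524 = 2.169.
n = 2 × (2.169 / 0.30)² = 2 × 7.230² = 2 × 52.27 = 104.5.
Round up to the next whole participant.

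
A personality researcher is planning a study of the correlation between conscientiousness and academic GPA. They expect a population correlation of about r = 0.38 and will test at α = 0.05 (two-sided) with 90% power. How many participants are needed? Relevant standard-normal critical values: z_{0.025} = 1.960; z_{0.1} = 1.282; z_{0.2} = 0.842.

Fisher's z: C = ½·ln((1+r)/(1−r)) = ½·ln(2.2258) = 0.4001.
n = ((z_{α/2} + z_β)/C)² + 3.
(1.960 + 1.282) / 0.4001 = 3.242 / 0.4001 = 8.103.
n = 8.103² + 3 = 65.66 + 3 = 68.7.
Round up.

n = 69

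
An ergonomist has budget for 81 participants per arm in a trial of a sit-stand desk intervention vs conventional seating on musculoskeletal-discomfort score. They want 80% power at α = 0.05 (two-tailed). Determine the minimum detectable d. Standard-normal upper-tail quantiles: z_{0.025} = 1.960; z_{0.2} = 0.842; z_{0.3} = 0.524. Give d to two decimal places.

d_min ≈ 0.44

For two independent groups of n = 81 each: d_min = (z_{α/2} + z_β)·√(2/n).
z-sum = 1.960 + 0.842 = 2.802.
d_min = 2.802 × √(2/81) = 2.802 × 0.1571 = 0.440.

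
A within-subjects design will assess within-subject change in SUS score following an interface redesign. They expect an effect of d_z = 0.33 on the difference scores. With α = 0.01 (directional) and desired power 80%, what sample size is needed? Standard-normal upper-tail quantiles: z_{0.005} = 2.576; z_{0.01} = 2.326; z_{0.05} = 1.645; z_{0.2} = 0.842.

n = 93 pairs

For a paired (one-sample on differences) test: n = ((z_{α} + z_β) / d)².
z_{α} + z_β = 2.326 + 0.842 = 3.168.
n = (3.168 / 0.33)² = 9.600² = 92.16.
Round up.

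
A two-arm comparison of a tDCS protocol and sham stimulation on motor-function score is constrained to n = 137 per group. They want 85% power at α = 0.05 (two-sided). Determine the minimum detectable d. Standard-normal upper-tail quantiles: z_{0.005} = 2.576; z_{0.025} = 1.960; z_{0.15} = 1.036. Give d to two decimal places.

For two independent groups of n = 137 each: d_min = (z_{α/2} + z_β)·√(2/n).
z-sum = 1.960 + 1.036 = 2.996.
d_min = 2.996 × √(2/137) = 2.996 × 0.1208 = 0.362.

d_min ≈ 0.36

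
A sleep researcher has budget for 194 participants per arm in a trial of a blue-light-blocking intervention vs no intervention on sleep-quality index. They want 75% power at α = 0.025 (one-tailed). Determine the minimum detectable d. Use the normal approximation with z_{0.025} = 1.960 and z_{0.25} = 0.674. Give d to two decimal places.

d_min ≈ 0.27

For two independent groups of n = 194 each: d_min = (z_{α} + z_β)·√(2/n).
z-sum = 1.960 + 0.674 = 2.634.
d_min = 2.634 × √(2/194) = 2.634 × 0.1015 = 0.267.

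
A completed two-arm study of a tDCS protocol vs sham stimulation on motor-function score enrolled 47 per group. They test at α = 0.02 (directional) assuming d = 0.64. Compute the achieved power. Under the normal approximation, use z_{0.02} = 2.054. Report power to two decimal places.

power ≈ 0.85

For two equal groups, power = Φ(d·√(n/2) − z_{α}).
d·√(n/2) = 0.64 × √(47/2) = 0.64 × 4.848 = 3.103.
z_β = 3.103 − 2.054 = 1.049.
Power = Φ(1.049) = 0.853.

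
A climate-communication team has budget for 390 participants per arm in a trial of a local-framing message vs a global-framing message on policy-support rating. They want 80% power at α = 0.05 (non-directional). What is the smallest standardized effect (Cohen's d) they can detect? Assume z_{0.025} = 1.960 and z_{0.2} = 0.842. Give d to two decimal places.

d_min ≈ 0.20

For two independent groups of n = 390 each: d_min = (z_{α/2} + z_β)·√(2/n).
z-sum = 1.960 + 0.842 = 2.802.
d_min = 2.802 × √(2/390) = 2.802 × 0.0716 = 0.201.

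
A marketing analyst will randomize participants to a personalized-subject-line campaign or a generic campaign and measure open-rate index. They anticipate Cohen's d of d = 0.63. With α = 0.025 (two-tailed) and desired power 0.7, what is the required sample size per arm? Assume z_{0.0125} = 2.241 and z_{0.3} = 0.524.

For two independent groups with equal n: n = 2·((z_{α/2} + z_β) / d)².
z_{α/2} + z_β = 2.241 + 0.524 = 2.765.
n = 2 × (2.765 / 0.63)² = 2 × 4.389² = 2 × 19.26 = 38.5.
Round up to the next whole participant.

n = 39 per group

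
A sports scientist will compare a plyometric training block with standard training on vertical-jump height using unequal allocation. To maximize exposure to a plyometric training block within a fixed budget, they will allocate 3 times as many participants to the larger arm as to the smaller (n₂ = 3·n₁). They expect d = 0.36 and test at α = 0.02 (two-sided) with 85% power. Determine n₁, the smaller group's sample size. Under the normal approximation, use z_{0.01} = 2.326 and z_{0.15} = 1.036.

n₁ = 117

With allocation ratio k = n₂/n₁ = 3, Var(x̄₁−x̄₂) = σ²(1/n₁ + 1/(k·n₁)) = σ²·(k+1)/(k·n₁).
So n₁ = (1 + 1/k)·((z_{α/2} + z_β)/d)² = 1.333 × (3.362/0.36)².
n₁ = 1.333 × 87.21 = 116.3.
Round up: n₁ = 117, giving n₂ = 3 × 117 = 351.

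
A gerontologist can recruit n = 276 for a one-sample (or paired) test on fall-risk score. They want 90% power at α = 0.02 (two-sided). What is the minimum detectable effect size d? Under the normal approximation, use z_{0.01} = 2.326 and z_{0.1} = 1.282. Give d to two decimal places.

For a single sample (or paired design) of n = 276: d_min = (z_{α/2} + z_β)/√n.
z-sum = 2.326 + 1.282 = 3.608.
d_min = 3.608 / √276 = 3.608 / 16.613 = 0.217.

d_min ≈ 0.22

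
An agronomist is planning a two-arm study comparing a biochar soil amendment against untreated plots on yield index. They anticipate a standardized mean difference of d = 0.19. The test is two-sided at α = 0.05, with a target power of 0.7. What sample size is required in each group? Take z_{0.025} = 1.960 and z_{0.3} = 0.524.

n = 342 per group

For two independent groups with equal n: n = 2·((z_{α/2} + z_β) / d)².
z_{α/2} + z_β = 1.960 + 0.524 = 2.484.
n = 2 × (2.484 / 0.19)² = 2 × 13.074² = 2 × 170.92 = 341.8.
Round up to the next whole participant.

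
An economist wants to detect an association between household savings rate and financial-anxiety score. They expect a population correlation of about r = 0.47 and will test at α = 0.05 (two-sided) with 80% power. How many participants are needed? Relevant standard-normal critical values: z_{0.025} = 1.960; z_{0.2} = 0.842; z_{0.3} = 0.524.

Fisher's z: C = ½·ln((1+r)/(1−r)) = ½·ln(2.7736) = 0.5101.
n = ((z_{α/2} + z_β)/C)² + 3.
(1.960 + 0.842) / 0.5101 = 2.802 / 0.5101 = 5.493.
n = 5.493² + 3 = 30.17 + 3 = 33.2.
Round up.

n = 34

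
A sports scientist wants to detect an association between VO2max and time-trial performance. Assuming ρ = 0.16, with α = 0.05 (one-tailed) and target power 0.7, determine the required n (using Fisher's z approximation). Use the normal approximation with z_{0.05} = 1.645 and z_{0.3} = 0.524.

n = 184

Fisher's z: C = ½·ln((1+r)/(1−r)) = ½·ln(1.3810) = 0.1614.
n = ((z_{α} + z_β)/C)² + 3.
(1.645 + 0.524) / 0.1614 = 2.169 / 0.1614 = 13.439.
n = 13.439² + 3 = 180.60 + 3 = 183.6.
Round up.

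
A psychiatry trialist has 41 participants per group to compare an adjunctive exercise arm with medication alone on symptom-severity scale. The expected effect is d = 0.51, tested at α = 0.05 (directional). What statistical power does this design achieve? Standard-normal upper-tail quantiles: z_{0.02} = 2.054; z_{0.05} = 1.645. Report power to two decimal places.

power ≈ 0.75

For two equal groups, power = Φ(d·√(n/2) − z_{α}).
d·√(n/2) = 0.51 × √(41/2) = 0.51 × 4.528 = 2.309.
z_β = 2.309 − 1.645 = 0.664.
Power = Φ(0.664) = 0.747.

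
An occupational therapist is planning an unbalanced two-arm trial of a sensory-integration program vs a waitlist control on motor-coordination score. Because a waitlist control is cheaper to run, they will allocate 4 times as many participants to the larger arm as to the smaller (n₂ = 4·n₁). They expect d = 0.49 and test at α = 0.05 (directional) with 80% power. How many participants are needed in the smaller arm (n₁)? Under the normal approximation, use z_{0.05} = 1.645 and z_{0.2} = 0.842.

n₁ = 33

With allocation ratio k = n₂/n₁ = 4, Var(x̄₁−x̄₂) = σ²(1/n₁ + 1/(k·n₁)) = σ²·(k+1)/(k·n₁).
So n₁ = (1 + 1/k)·((z_{α} + z_β)/d)² = 1.250 × (2.487/0.49)².
n₁ = 1.250 × 25.76 = 32.2.
Round up: n₁ = 33, giving n₂ = 4 × 33 = 132.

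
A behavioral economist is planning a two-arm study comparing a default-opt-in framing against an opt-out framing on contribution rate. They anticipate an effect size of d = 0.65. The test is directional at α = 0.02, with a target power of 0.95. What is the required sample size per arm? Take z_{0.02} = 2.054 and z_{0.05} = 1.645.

n = 65 per group

For two independent groups with equal n: n = 2·((z_{α} + z_β) / d)².
z_{α} + z_β = 2.054 + 1.645 = 3.699.
n = 2 × (3.699 / 0.65)² = 2 × 5.691² = 2 × 32.38 = 64.8.
Round up to the next whole participant.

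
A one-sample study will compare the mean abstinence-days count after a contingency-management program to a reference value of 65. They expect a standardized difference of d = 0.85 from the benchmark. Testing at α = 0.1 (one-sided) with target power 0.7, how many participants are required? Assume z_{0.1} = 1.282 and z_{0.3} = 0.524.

For a one-sample test: n = ((z_{α} + z_β) / d)².
z_{α} + z_β = 1.282 + 0.524 = 1.806.
n = (1.806 / 0.85)² = 2.125² = 4.51.
Round up.

n = 5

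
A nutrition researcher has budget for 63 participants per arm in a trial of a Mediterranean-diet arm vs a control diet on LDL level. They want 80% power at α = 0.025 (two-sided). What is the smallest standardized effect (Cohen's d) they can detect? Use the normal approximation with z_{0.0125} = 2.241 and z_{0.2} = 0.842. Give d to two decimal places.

d_min ≈ 0.55

For two independent groups of n = 63 each: d_min = (z_{α/2} + z_β)·√(2/n).
z-sum = 2.241 + 0.842 = 3.083.
d_min = 3.083 × √(2/63) = 3.083 × 0.1782 = 0.549.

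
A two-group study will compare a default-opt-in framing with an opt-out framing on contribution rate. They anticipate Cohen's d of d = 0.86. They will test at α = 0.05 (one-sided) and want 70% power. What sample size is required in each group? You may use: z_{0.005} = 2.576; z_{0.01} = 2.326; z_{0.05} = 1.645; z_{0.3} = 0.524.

For two independent groups with equal n: n = 2·((z_{α} + z_β) / d)².
z_{α} + z_β = 1.645 + 0.524 = 2.169.
n = 2 × (2.169 / 0.86)² = 2 × 2.522² = 2 × 6.36 = 12.7.
Round up to the next whole participant.

n = 13 per group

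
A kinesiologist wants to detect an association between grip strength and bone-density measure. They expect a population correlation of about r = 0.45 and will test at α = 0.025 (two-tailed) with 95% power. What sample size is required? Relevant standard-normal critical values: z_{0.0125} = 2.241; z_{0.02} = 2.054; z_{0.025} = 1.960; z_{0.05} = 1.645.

n = 68

Fisher's z: C = ½·ln((1+r)/(1−r)) = ½·ln(2.6364) = 0.4847.
n = ((z_{α/2} + z_β)/C)² + 3.
(2.241 + 1.645) / 0.4847 = 3.886 / 0.4847 = 8.017.
n = 8.017² + 3 = 64.28 + 3 = 67.3.
Round up.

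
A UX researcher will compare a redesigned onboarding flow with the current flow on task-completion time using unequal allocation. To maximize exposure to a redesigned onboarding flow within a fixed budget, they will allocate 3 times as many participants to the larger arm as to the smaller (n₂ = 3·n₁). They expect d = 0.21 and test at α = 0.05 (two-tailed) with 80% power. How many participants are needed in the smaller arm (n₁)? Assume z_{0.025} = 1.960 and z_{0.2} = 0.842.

With allocation ratio k = n₂/n₁ = 3, Var(x̄₁−x̄₂) = σ²(1/n₁ + 1/(k·n₁)) = σ²·(k+1)/(k·n₁).
So n₁ = (1 + 1/k)·((z_{α/2} + z_β)/d)² = 1.333 × (2.802/0.21)².
n₁ = 1.333 × 178.03 = 237.4.
Round up: n₁ = 238, giving n₂ = 3 × 238 = 714.

n₁ = 238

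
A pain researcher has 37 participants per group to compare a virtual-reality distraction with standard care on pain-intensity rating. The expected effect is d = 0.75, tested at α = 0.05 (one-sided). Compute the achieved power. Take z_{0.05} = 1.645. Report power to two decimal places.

power ≈ 0.94

For two equal groups, power = Φ(d·√(n/2) − z_{α}).
d·√(n/2) = 0.75 × √(37/2) = 0.75 × 4.301 = 3.226.
z_β = 3.226 − 1.645 = 1.581.
Power = Φ(1.581) = 0.943.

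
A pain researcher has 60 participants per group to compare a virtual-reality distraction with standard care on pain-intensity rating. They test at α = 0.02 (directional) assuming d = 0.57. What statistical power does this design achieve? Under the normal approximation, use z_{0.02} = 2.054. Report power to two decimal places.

For two equal groups, power = Φ(d·√(n/2) − z_{α}).
d·√(n/2) = 0.57 × √(60/2) = 0.57 × 5.477 = 3.122.
z_β = 3.122 − 2.054 = 1.068.
Power = Φ(1.068) = 0.857.

power ≈ 0.86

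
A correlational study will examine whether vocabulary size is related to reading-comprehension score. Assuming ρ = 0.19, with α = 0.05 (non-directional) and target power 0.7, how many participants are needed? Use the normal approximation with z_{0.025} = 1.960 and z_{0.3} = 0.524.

Fisher's z: C = ½·ln((1+r)/(1−r)) = ½·ln(1.4691) = 0.1923.
n = ((z_{α/2} + z_β)/C)² + 3.
(1.960 + 0.524) / 0.1923 = 2.484 / 0.1923 = 12.917.
n = 12.917² + 3 = 166.86 + 3 = 169.9.
Round up.

n = 170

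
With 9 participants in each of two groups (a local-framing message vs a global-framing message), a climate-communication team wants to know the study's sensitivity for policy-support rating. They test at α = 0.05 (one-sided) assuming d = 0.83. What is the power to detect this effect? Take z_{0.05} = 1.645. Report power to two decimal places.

For two equal groups, power = Φ(d·√(n/2) − z_{α}).
d·√(n/2) = 0.83 × √(9/2) = 0.83 × 2.121 = 1.761.
z_β = 1.761 − 1.645 = 0.116.
Power = Φ(0.116) = 0.546.

power ≈ 0.55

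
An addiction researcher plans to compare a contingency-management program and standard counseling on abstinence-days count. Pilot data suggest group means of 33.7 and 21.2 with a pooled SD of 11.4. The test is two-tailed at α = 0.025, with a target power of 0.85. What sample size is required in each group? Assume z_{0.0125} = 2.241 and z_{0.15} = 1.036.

Cohen's d = |M₁ − M₂| / SD_pooled = |33.7 − 21.2| / 11.4 = 12.5 / 11.4 = 1.096.
For two independent groups with equal n: n = 2·((z_{α/2} + z_β) / d)².
z_{α/2} + z_β = 2.241 + 1.036 = 3.277.
n = 2 × (3.277 / 1.096)² = 2 × 2.990² = 2 × 8.94 = 17.9.
Round up to the next whole participant.

n = 18 per group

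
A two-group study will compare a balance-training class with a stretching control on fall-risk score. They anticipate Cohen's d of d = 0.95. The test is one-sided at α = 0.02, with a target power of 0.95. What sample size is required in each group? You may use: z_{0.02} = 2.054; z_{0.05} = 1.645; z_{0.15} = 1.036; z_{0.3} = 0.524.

For two independent groups with equal n: n = 2·((z_{α} + z_β) / d)².
z_{α} + z_β = 2.054 + 1.645 = 3.699.
n = 2 × (3.699 / 0.95)² = 2 × 3.894² = 2 × 15.16 = 30.3.
Round up to the next whole participant.

n = 31 per group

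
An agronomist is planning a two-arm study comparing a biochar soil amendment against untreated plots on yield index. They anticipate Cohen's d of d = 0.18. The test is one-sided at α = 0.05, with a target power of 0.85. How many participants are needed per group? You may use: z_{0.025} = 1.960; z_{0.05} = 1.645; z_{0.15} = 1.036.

For two independent groups with equal n: n = 2·((z_{α} + z_β) / d)².
z_{α} + z_β = 1.645 + 1.036 = 2.681.
n = 2 × (2.681 / 0.18)² = 2 × 14.894² = 2 × 221.84 = 443.7.
Round up to the next whole participant.

n = 444 per group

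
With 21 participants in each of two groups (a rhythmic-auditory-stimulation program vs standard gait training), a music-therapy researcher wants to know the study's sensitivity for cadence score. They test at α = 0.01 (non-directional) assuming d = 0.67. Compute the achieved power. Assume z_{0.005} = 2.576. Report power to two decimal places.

For two equal groups, power = Φ(d·√(n/2) − z_{α/2}).
d·√(n/2) = 0.67 × √(21/2) = 0.67 × 3.240 = 2.171.
z_β = 2.171 − 2.576 = -0.405.
Power = Φ(-0.405) = 0.343.

power ≈ 0.34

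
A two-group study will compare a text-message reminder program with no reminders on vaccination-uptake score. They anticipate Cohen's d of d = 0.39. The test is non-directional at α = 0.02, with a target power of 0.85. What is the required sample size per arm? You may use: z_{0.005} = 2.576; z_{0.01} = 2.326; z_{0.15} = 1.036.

For two independent groups with equal n: n = 2·((z_{α/2} + z_β) / d)².
z_{α/2} + z_β = 2.326 + 1.036 = 3.362.
n = 2 × (3.362 / 0.39)² = 2 × 8.621² = 2 × 74.31 = 148.6.
Round up to the next whole participant.

n = 149 per group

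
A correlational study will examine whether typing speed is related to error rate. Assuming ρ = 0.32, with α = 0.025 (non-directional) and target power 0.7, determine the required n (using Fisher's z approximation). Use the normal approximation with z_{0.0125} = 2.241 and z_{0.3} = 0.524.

n = 73

Fisher's z: C = ½·ln((1+r)/(1−r)) = ½·ln(1.9412) = 0.3316.
n = ((z_{α/2} + z_β)/C)² + 3.
(2.241 + 0.524) / 0.3316 = 2.765 / 0.3316 = 8.338.
n = 8.338² + 3 = 69.53 + 3 = 72.5.
Round up.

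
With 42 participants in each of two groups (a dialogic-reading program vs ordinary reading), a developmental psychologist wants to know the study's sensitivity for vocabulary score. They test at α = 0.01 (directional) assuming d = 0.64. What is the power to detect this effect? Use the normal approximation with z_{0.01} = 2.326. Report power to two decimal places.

For two equal groups, power = Φ(d·√(n/2) − z_{α}).
d·√(n/2) = 0.64 × √(42/2) = 0.64 × 4.583 = 2.933.
z_β = 2.933 − 2.326 = 0.607.
Power = Φ(0.607) = 0.728.

power ≈ 0.73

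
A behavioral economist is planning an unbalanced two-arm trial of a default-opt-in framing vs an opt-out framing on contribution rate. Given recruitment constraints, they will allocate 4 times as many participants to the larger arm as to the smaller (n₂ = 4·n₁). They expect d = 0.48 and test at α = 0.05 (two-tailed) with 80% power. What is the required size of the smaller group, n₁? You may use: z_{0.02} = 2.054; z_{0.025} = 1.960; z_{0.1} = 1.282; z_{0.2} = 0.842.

n₁ = 43

With allocation ratio k = n₂/n₁ = 4, Var(x̄₁−x̄₂) = σ²(1/n₁ + 1/(k·n₁)) = σ²·(k+1)/(k·n₁).
So n₁ = (1 + 1/k)·((z_{α/2} + z_β)/d)² = 1.250 × (2.802/0.48)².
n₁ = 1.250 × 34.08 = 42.6.
Round up: n₁ = 43, giving n₂ = 4 × 43 = 172.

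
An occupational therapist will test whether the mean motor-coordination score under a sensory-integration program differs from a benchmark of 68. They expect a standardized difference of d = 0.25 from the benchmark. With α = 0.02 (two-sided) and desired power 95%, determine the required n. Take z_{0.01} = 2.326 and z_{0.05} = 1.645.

n = 253

For a one-sample test: n = ((z_{α/2} + z_β) / d)².
z_{α/2} + z_β = 2.326 + 1.645 = 3.971.
n = (3.971 / 0.25)² = 15.884² = 252.30.
Round up.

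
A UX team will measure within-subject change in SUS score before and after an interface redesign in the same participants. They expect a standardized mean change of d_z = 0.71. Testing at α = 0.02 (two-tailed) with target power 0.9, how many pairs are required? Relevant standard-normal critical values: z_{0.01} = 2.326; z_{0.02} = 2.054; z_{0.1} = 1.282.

For a paired (one-sample on differences) test: n = ((z_{α/2} + z_β) / d)².
z_{α/2} + z_β = 2.326 + 1.282 = 3.608.
n = (3.608 / 0.71)² = 5.082² = 25.82.
Round up.

n = 26 pairs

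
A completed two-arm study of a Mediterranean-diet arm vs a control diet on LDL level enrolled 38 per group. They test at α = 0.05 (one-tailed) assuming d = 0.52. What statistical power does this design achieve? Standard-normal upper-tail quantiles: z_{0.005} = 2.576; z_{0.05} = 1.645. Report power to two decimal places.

power ≈ 0.73

For two equal groups, power = Φ(d·√(n/2) − z_{α}).
d·√(n/2) = 0.52 × √(38/2) = 0.52 × 4.359 = 2.267.
z_β = 2.267 − 1.645 = 0.622.
Power = Φ(0.622) = 0.733.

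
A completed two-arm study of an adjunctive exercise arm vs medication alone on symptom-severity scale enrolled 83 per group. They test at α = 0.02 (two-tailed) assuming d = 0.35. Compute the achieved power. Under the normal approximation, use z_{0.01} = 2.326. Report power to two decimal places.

For two equal groups, power = Φ(d·√(n/2) − z_{α/2}).
d·√(n/2) = 0.35 × √(83/2) = 0.35 × 6.442 = 2.255.
z_β = 2.255 − 2.326 = -0.071.
Power = Φ(-0.071) = 0.472.

power ≈ 0.47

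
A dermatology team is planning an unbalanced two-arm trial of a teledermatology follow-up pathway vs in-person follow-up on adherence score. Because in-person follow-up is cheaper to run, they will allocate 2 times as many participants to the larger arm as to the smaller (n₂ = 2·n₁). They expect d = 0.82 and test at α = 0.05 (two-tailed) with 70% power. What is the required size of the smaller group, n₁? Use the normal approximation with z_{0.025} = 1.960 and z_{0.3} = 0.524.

n₁ = 14

With allocation ratio k = n₂/n₁ = 2, Var(x̄₁−x̄₂) = σ²(1/n₁ + 1/(k·n₁)) = σ²·(k+1)/(k·n₁).
So n₁ = (1 + 1/k)·((z_{α/2} + z_β)/d)² = 1.500 × (2.484/0.82)².
n₁ = 1.500 × 9.18 = 13.8.
Round up: n₁ = 14, giving n₂ = 2 × 14 = 28.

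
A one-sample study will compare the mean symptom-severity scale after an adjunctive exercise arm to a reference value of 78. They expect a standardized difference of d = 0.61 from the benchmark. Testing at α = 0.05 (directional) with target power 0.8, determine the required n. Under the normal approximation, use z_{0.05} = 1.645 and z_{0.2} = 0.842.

For a one-sample test: n = ((z_{α} + z_β) / d)².
z_{α} + z_β = 1.645 + 0.842 = 2.487.
n = (2.487 / 0.61)² = 4.077² = 16.62.
Round up.

n = 17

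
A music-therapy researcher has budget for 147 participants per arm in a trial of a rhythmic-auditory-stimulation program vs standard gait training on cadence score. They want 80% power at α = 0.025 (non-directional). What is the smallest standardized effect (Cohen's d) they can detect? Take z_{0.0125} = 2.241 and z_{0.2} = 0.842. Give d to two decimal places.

d_min ≈ 0.36

For two independent groups of n = 147 each: d_min = (z_{α/2} + z_β)·√(2/n).
z-sum = 2.241 + 0.842 = 3.083.
d_min = 3.083 × √(2/147) = 3.083 × 0.1166 = 0.360.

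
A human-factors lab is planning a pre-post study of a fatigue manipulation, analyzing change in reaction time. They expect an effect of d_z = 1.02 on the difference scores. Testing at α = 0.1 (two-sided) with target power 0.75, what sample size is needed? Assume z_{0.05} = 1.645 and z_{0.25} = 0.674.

n = 6 pairs

For a paired (one-sample on differences) test: n = ((z_{α/2} + z_β) / d)².
z_{α/2} + z_β = 1.645 + 0.674 = 2.319.
n = (2.319 / 1.02)² = 2.274² = 5.17.
Round up.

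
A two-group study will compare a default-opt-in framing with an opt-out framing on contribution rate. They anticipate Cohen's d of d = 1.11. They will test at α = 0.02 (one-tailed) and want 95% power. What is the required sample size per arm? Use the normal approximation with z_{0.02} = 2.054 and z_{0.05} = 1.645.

For two independent groups with equal n: n = 2·((z_{α} + z_β) / d)².
z_{α} + z_β = 2.054 + 1.645 = 3.699.
n = 2 × (3.699 / 1.11)² = 2 × 3.332² = 2 × 11.11 = 22.2.
Round up to the next whole participant.

n = 23 per group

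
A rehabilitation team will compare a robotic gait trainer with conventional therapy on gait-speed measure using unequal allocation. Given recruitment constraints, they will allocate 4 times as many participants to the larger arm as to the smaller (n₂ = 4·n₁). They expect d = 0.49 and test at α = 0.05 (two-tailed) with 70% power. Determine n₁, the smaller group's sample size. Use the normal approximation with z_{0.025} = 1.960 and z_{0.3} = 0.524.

With allocation ratio k = n₂/n₁ = 4, Var(x̄₁−x̄₂) = σ²(1/n₁ + 1/(k·n₁)) = σ²·(k+1)/(k·n₁).
So n₁ = (1 + 1/k)·((z_{α/2} + z_β)/d)² = 1.250 × (2.484/0.49)².
n₁ = 1.250 × 25.70 = 32.1.
Round up: n₁ = 33, giving n₂ = 4 × 33 = 132.

n₁ = 33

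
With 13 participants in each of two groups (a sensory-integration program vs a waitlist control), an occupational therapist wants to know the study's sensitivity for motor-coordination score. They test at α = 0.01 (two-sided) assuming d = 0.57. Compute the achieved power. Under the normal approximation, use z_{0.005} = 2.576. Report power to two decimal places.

For two equal groups, power = Φ(d·√(n/2) − z_{α/2}).
d·√(n/2) = 0.57 × √(13/2) = 0.57 × 2.550 = 1.453.
z_β = 1.453 − 2.576 = -1.123.
Power = Φ(-1.123) = 0.131.

power ≈ 0.13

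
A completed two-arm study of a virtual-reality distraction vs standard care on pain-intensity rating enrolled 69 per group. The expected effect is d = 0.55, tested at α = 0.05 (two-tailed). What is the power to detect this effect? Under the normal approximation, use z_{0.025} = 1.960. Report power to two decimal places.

power ≈ 0.90

For two equal groups, power = Φ(d·√(n/2) − z_{α/2}).
d·√(n/2) = 0.55 × √(69/2) = 0.55 × 5.874 = 3.231.
z_β = 3.231 − 1.960 = 1.271.
Power = Φ(1.271) = 0.898.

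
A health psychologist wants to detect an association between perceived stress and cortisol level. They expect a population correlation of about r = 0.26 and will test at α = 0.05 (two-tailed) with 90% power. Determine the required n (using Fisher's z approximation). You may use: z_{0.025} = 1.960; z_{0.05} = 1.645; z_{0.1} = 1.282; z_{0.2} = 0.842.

Fisher's z: C = ½·ln((1+r)/(1−r)) = ½·ln(1.7027) = 0.2661.
n = ((z_{α/2} + z_β)/C)² + 3.
(1.960 + 1.282) / 0.2661 = 3.242 / 0.2661 = 12.183.
n = 12.183² + 3 = 148.43 + 3 = 151.4.
Round up.

n = 152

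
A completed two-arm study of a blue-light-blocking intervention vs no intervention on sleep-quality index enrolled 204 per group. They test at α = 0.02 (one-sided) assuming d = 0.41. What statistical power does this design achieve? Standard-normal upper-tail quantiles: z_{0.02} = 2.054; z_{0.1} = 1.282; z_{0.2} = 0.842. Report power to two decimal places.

For two equal groups, power = Φ(d·√(n/2) − z_{α}).
d·√(n/2) = 0.41 × √(204/2) = 0.41 × 10.100 = 4.141.
z_β = 4.141 − 2.054 = 2.087.
Power = Φ(2.087) = 0.982.

power ≈ 0.98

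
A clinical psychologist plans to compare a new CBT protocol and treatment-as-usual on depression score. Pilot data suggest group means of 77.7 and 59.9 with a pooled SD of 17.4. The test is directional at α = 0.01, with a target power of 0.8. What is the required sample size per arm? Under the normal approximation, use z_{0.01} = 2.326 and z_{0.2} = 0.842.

n = 20 per group

Cohen's d = |M₁ − M₂| / SD_pooled = |77.7 − 59.9| / 17.4 = 17.8 / 17.4 = 1.023.
For two independent groups with equal n: n = 2·((z_{α} + z_β) / d)².
z_{α} + z_β = 2.326 + 0.842 = 3.168.
n = 2 × (3.168 / 1.023)² = 2 × 3.097² = 2 × 9.59 = 19.2.
Round up to the next whole participant.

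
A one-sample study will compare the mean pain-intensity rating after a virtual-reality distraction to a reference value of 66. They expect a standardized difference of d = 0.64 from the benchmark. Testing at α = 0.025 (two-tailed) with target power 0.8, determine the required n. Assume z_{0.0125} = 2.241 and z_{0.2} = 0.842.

For a one-sample test: n = ((z_{α/2} + z_β) / d)².
z_{α/2} + z_β = 2.241 + 0.842 = 3.083.
n = (3.083 / 0.64)² = 4.817² = 23.21.
Round up.

n = 24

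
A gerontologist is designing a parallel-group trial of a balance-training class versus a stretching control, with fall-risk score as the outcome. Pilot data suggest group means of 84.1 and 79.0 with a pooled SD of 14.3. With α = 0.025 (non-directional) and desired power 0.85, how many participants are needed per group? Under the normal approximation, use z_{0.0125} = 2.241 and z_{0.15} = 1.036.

Cohen's d = |M₁ − M₂| / SD_pooled = |84.1 − 79.0| / 14.3 = 5.1 / 14.3 = 0.357.
For two independent groups with equal n: n = 2·((z_{α/2} + z_β) / d)².
z_{α/2} + z_β = 2.241 + 1.036 = 3.277.
n = 2 × (3.277 / 0.357)² = 2 × 9.179² = 2 × 84.26 = 168.5.
Round up to the next whole participant.

n = 169 per group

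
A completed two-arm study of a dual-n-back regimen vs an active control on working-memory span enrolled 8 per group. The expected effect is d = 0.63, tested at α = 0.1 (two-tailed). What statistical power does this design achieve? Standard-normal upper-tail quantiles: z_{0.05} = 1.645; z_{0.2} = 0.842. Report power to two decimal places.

power ≈ 0.35

For two equal groups, power = Φ(d·√(n/2) − z_{α/2}).
d·√(n/2) = 0.63 × √(8/2) = 0.63 × 2.000 = 1.260.
z_β = 1.260 − 1.645 = -0.385.
Power = Φ(-0.385) = 0.350.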